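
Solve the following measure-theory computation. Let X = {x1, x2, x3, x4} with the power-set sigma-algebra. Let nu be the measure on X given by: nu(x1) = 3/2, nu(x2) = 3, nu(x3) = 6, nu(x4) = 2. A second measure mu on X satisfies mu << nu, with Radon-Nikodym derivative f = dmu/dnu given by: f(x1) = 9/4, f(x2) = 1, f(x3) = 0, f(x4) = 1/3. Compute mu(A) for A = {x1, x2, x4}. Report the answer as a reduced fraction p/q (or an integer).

By the defining property of the Radon-Nikodym derivative, for every measurable set A,
  mu(A) = integral_A f dnu.
Since nu is a discrete measure concentrated on the atoms of X, the integral over A reduces to the sum
  mu(A) = sum_{x in A} f(x) * nu({x}).
Computing each term:
  x1: f(x1) * nu(x1) = 9/4 * 3/2 = 27/8.
  x2: f(x2) * nu(x2) = 1 * 3 = 3.
  x4: f(x4) * nu(x4) = 1/3 * 2 = 2/3.
Summing: mu(A) = 27/8 + 3 + 2/3 = 169/24.

169/24


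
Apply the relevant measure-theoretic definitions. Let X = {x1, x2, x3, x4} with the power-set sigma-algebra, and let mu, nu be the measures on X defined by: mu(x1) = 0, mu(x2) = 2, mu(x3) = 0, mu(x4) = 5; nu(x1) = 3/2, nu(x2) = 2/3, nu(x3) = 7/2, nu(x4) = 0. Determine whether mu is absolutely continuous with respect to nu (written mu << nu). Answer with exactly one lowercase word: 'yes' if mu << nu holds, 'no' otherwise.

mu << nu means: every nu-null measurable set is also mu-null; equivalently, for every atom x, if nu({x}) = 0 then mu({x}) = 0.
Checking each atom:
  x1: nu = 3/2 > 0 -> no constraint.
  x2: nu = 2/3 > 0 -> no constraint.
  x3: nu = 7/2 > 0 -> no constraint.
  x4: nu = 0, mu = 5 > 0 -> violates mu << nu.
The atom(s) x4 violate the condition (nu = 0 but mu > 0). Therefore mu is NOT absolutely continuous w.r.t. nu.

no


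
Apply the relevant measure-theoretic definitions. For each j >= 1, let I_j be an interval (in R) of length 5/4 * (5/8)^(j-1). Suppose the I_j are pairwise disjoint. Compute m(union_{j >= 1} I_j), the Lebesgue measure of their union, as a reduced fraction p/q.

By countable additivity of the Lebesgue measure on pairwise disjoint measurable sets,
  m(union_{j >= 1} I_j) = sum_{j >= 1} m(I_j) = sum_{j >= 1} a * r^(j-1),
  with a = 5/4 and r = 5/8.
Since 0 < r = 5/8 < 1, the geometric series converges:
  sum_{j >= 1} a * r^(j-1) = a / (1 - r).
  = 5/4 / (1 - 5/8)
  = 5/4 / (3/8)
  = 10/3.

10/3


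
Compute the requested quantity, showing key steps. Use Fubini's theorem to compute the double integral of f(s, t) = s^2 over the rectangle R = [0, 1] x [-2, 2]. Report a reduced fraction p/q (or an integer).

f(s, t) is a tensor product of a function of s and a function of t, and both factors are bounded continuous (hence Lebesgue integrable) on the rectangle, so Fubini's theorem applies:
  integral_R f d(m x m) = (integral_a1^b1 s^2 ds) * (integral_a2^b2 1 dt).
Inner integral in s: integral_{0}^{1} s^2 ds = (1^3 - 0^3)/3
  = 1/3.
Inner integral in t: integral_{-2}^{2} 1 dt = (2^1 - (-2)^1)/1
  = 4.
Product: (1/3) * (4) = 4/3.

4/3


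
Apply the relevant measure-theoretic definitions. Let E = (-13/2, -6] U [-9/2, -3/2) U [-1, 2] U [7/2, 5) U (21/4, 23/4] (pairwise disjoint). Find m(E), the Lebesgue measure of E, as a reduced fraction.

For pairwise disjoint intervals, m(union_i I_i) = sum_i m(I_i),
and m is invariant under swapping open/closed endpoints (single points have measure 0).
So m(E) = sum_i (b_i - a_i).
  I_1 has length -6 - (-13/2) = 1/2.
  I_2 has length -3/2 - (-9/2) = 3.
  I_3 has length 2 - (-1) = 3.
  I_4 has length 5 - 7/2 = 3/2.
  I_5 has length 23/4 - 21/4 = 1/2.
Summing:
  m(E) = 1/2 + 3 + 3 + 3/2 + 1/2 = 17/2.

17/2


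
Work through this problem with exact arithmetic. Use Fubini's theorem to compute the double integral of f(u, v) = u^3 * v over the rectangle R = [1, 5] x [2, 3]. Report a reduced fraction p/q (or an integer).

f(u, v) is a tensor product of a function of u and a function of v, and both factors are bounded continuous (hence Lebesgue integrable) on the rectangle, so Fubini's theorem applies:
  integral_R f d(m x m) = (integral_a1^b1 u^3 du) * (integral_a2^b2 v dv).
Inner integral in u: integral_{1}^{5} u^3 du = (5^4 - 1^4)/4
  = 156.
Inner integral in v: integral_{2}^{3} v dv = (3^2 - 2^2)/2
  = 5/2.
Product: (156) * (5/2) = 390.

390


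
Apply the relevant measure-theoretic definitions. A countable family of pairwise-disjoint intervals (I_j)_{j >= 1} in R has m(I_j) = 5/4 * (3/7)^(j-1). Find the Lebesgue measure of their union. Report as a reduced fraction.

By countable additivity of the Lebesgue measure on pairwise disjoint measurable sets,
  m(union_{j >= 1} I_j) = sum_{j >= 1} m(I_j) = sum_{j >= 1} a * r^(j-1),
  with a = 5/4 and r = 3/7.
Since 0 < r = 3/7 < 1, the geometric series converges:
  sum_{j >= 1} a * r^(j-1) = a / (1 - r).
  = 5/4 / (1 - 3/7)
  = 5/4 / (4/7)
  = 35/16.

35/16


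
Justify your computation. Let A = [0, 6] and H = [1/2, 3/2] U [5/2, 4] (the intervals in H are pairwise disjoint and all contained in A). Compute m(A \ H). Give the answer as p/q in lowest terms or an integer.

The ambient interval has length m(A) = 6 - 0 = 6.
Since the holes are disjoint and sit inside A, by finite additivity
  m(H) = sum_i (b_i - a_i), and m(A \ H) = m(A) - m(H).
Computing the hole measures:
  m(H_1) = 3/2 - 1/2 = 1.
  m(H_2) = 4 - 5/2 = 3/2.
Summed: m(H) = 1 + 3/2 = 5/2.
So m(A \ H) = 6 - 5/2 = 7/2.

7/2


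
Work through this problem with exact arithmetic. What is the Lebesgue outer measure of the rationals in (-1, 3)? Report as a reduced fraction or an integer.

E = Q cap (-1, 3) is a subset of Q, which is countable. Enumerate Q = {q_1, q_2, ...}; for any eps > 0, cover q_k by the open interval (q_k - eps/2^(k+1), q_k + eps/2^(k+1)), of length eps/2^k. The total cover length is sum_{k>=1} eps/2^k = eps. Hence m*(E) <= m*(Q) <= eps for every eps > 0, and since outer measure is non-negative, m*(E) = 0.

0


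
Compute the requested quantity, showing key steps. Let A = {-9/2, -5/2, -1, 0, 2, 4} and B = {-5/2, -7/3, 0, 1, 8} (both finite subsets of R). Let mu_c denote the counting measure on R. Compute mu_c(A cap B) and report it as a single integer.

Counting measure on a finite set equals cardinality. mu_c(A cap B) = |A cap B| (elements appearing in both).
Enumerating the elements of A that also lie in B gives 2 element(s).
So mu_c(A cap B) = 2.

2


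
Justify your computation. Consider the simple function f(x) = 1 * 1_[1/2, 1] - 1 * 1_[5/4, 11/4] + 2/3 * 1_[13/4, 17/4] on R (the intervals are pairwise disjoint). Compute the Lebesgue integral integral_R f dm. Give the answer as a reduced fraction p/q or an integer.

For a simple function f = sum_i c_i * 1_{A_i} with disjoint A_i,
  integral f dm = sum_i c_i * m(A_i).
Lengths of the A_i:
  m(A_1) = 1 - 1/2 = 1/2.
  m(A_2) = 11/4 - 5/4 = 3/2.
  m(A_3) = 17/4 - 13/4 = 1.
Contributions c_i * m(A_i):
  (1) * (1/2) = 1/2.
  (-1) * (3/2) = -3/2.
  (2/3) * (1) = 2/3.
Total: 1/2 - 3/2 + 2/3 = -1/3.

-1/3


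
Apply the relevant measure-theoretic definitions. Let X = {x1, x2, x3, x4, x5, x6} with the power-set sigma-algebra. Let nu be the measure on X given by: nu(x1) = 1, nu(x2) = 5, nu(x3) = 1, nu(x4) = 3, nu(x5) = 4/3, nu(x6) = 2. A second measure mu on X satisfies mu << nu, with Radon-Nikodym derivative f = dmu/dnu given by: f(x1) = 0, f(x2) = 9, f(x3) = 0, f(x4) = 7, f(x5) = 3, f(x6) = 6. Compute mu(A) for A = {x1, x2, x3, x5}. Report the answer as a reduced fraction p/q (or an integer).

By the defining property of the Radon-Nikodym derivative, for every measurable set A,
  mu(A) = integral_A f dnu.
Since nu is a discrete measure concentrated on the atoms of X, the integral over A reduces to the sum
  mu(A) = sum_{x in A} f(x) * nu({x}).
Computing each term:
  x1: f(x1) * nu(x1) = 0 * 1 = 0.
  x2: f(x2) * nu(x2) = 9 * 5 = 45.
  x3: f(x3) * nu(x3) = 0 * 1 = 0.
  x5: f(x5) * nu(x5) = 3 * 4/3 = 4.
Summing: mu(A) = 0 + 45 + 0 + 4 = 49.

49


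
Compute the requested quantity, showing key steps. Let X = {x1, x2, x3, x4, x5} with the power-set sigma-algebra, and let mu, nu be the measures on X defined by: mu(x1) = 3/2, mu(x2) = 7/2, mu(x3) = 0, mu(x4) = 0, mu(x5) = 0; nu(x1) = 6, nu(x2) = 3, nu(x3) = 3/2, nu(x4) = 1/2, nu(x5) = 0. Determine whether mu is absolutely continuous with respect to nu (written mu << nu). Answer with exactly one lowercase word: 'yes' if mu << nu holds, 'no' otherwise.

mu << nu means: every nu-null measurable set is also mu-null; equivalently, for every atom x, if nu({x}) = 0 then mu({x}) = 0.
Checking each atom:
  x1: nu = 6 > 0 -> no constraint.
  x2: nu = 3 > 0 -> no constraint.
  x3: nu = 3/2 > 0 -> no constraint.
  x4: nu = 1/2 > 0 -> no constraint.
  x5: nu = 0, mu = 0 -> consistent with mu << nu.
No atom violates the condition. Therefore mu << nu.

yes


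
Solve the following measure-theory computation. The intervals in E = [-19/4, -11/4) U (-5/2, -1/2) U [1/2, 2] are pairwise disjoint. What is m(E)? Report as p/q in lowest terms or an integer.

For pairwise disjoint intervals, m(union_i I_i) = sum_i m(I_i),
and m is invariant under swapping open/closed endpoints (single points have measure 0).
So m(E) = sum_i (b_i - a_i).
  I_1 has length -11/4 - (-19/4) = 2.
  I_2 has length -1/2 - (-5/2) = 2.
  I_3 has length 2 - 1/2 = 3/2.
Summing:
  m(E) = 2 + 2 + 3/2 = 11/2.

11/2


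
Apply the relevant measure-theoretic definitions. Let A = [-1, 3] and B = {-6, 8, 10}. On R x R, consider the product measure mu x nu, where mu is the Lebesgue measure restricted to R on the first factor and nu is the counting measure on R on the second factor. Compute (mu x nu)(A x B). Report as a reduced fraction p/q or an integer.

For a measurable rectangle A x B, the product measure satisfies
  (mu x nu)(A x B) = mu(A) * nu(B).
  mu(A) = 4.
  nu(B) = 3.
  (mu x nu)(A x B) = 4 * 3 = 12.

12


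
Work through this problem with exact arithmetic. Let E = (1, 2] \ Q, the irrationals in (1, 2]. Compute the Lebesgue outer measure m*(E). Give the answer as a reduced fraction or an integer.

The interval I = (1, 2] has m(I) = 2 - 1 = 1 (endpoints are measure-zero, so open/closed/half-open agree). Write I = (I cap Q) u (I \ Q). The rationals in I are countable, so m*(I cap Q) = 0 (cover each rational by intervals whose total length is arbitrarily small). By countable subadditivity m*(I) <= m*(I cap Q) + m*(I \ Q), hence m*(I \ Q) >= m(I) = 1. The reverse inequality m*(I \ Q) <= m*(I) = 1 is trivial since (I \ Q) is a subset of I. Therefore m*(I \ Q) = 1.

1


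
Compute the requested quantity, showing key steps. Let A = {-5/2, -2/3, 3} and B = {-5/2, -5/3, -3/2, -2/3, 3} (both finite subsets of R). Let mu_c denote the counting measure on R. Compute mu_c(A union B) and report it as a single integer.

Counting measure on a finite set equals cardinality. By inclusion-exclusion, |A union B| = |A| + |B| - |A cap B|.
|A| = 3, |B| = 5, |A cap B| = 3.
So mu_c(A union B) = 3 + 5 - 3 = 5.

5


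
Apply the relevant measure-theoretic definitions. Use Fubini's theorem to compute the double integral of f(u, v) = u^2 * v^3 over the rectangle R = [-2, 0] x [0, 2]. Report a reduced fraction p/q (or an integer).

f(u, v) is a tensor product of a function of u and a function of v, and both factors are bounded continuous (hence Lebesgue integrable) on the rectangle, so Fubini's theorem applies:
  integral_R f d(m x m) = (integral_a1^b1 u^2 du) * (integral_a2^b2 v^3 dv).
Inner integral in u: integral_{-2}^{0} u^2 du = (0^3 - (-2)^3)/3
  = 8/3.
Inner integral in v: integral_{0}^{2} v^3 dv = (2^4 - 0^4)/4
  = 4.
Product: (8/3) * (4) = 32/3.

32/3


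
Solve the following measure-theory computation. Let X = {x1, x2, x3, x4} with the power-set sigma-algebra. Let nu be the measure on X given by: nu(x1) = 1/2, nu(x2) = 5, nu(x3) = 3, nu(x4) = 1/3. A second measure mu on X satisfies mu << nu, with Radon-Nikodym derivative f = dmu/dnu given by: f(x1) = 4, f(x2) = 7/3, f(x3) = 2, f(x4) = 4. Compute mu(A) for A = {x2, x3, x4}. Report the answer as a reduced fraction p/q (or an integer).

By the defining property of the Radon-Nikodym derivative, for every measurable set A,
  mu(A) = integral_A f dnu.
Since nu is a discrete measure concentrated on the atoms of X, the integral over A reduces to the sum
  mu(A) = sum_{x in A} f(x) * nu({x}).
Computing each term:
  x2: f(x2) * nu(x2) = 7/3 * 5 = 35/3.
  x3: f(x3) * nu(x3) = 2 * 3 = 6.
  x4: f(x4) * nu(x4) = 4 * 1/3 = 4/3.
Summing: mu(A) = 35/3 + 6 + 4/3 = 19.

19


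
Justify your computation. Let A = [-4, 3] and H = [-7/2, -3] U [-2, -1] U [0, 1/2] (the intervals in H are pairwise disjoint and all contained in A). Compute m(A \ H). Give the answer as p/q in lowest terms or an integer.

The ambient interval has length m(A) = 3 - (-4) = 7.
Since the holes are disjoint and sit inside A, by finite additivity
  m(H) = sum_i (b_i - a_i), and m(A \ H) = m(A) - m(H).
Computing the hole measures:
  m(H_1) = -3 - (-7/2) = 1/2.
  m(H_2) = -1 - (-2) = 1.
  m(H_3) = 1/2 - 0 = 1/2.
Summed: m(H) = 1/2 + 1 + 1/2 = 2.
So m(A \ H) = 7 - 2 = 5.

5


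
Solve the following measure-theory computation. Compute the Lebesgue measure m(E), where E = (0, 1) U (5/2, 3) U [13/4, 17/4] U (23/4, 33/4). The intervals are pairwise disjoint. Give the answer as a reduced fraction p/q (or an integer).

For pairwise disjoint intervals, m(union_i I_i) = sum_i m(I_i),
and m is invariant under swapping open/closed endpoints (single points have measure 0).
So m(E) = sum_i (b_i - a_i).
  I_1 has length 1 - 0 = 1.
  I_2 has length 3 - 5/2 = 1/2.
  I_3 has length 17/4 - 13/4 = 1.
  I_4 has length 33/4 - 23/4 = 5/2.
Summing:
  m(E) = 1 + 1/2 + 1 + 5/2 = 5.

5


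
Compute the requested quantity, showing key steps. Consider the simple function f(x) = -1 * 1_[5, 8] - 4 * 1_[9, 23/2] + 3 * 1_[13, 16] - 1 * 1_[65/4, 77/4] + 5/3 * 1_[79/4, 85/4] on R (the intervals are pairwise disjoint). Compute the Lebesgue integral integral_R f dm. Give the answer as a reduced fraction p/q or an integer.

For a simple function f = sum_i c_i * 1_{A_i} with disjoint A_i,
  integral f dm = sum_i c_i * m(A_i).
Lengths of the A_i:
  m(A_1) = 8 - 5 = 3.
  m(A_2) = 23/2 - 9 = 5/2.
  m(A_3) = 16 - 13 = 3.
  m(A_4) = 77/4 - 65/4 = 3.
  m(A_5) = 85/4 - 79/4 = 3/2.
Contributions c_i * m(A_i):
  (-1) * (3) = -3.
  (-4) * (5/2) = -10.
  (3) * (3) = 9.
  (-1) * (3) = -3.
  (5/3) * (3/2) = 5/2.
Total: -3 - 10 + 9 - 3 + 5/2 = -9/2.

-9/2


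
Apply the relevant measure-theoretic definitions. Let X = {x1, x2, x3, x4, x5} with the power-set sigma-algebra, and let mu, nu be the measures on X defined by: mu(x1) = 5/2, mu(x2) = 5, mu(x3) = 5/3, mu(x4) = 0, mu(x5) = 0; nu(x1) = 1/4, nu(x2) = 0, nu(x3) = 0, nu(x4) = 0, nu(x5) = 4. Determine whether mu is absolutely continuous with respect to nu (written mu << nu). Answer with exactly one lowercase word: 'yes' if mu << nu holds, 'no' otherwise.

mu << nu means: every nu-null measurable set is also mu-null; equivalently, for every atom x, if nu({x}) = 0 then mu({x}) = 0.
Checking each atom:
  x1: nu = 1/4 > 0 -> no constraint.
  x2: nu = 0, mu = 5 > 0 -> violates mu << nu.
  x3: nu = 0, mu = 5/3 > 0 -> violates mu << nu.
  x4: nu = 0, mu = 0 -> consistent with mu << nu.
  x5: nu = 4 > 0 -> no constraint.
The atom(s) x2, x3 violate the condition (nu = 0 but mu > 0). Therefore mu is NOT absolutely continuous w.r.t. nu.

no


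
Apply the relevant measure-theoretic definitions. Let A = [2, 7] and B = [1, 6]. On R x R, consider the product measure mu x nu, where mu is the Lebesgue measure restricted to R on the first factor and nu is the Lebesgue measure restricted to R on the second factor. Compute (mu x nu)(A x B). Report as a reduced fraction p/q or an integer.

For a measurable rectangle A x B, the product measure satisfies
  (mu x nu)(A x B) = mu(A) * nu(B).
  mu(A) = 5.
  nu(B) = 5.
  (mu x nu)(A x B) = 5 * 5 = 25.

25


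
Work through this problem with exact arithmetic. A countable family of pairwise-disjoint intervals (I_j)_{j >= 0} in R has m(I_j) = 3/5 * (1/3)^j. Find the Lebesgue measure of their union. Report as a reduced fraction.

By countable additivity of the Lebesgue measure on pairwise disjoint measurable sets,
  m(union_{j >= 0} I_j) = sum_{j >= 0} m(I_j) = sum_{j >= 0} a * r^j,
  with a = 3/5 and r = 1/3.
Since 0 < r = 1/3 < 1, the geometric series converges:
  sum_{j >= 0} a * r^j = a / (1 - r).
  = 3/5 / (1 - 1/3)
  = 3/5 / (2/3)
  = 9/10.

9/10


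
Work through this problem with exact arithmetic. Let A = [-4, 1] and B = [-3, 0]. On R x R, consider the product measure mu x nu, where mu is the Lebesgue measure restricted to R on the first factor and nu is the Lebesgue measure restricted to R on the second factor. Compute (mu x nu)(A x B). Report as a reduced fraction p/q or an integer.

For a measurable rectangle A x B, the product measure satisfies
  (mu x nu)(A x B) = mu(A) * nu(B).
  mu(A) = 5.
  nu(B) = 3.
  (mu x nu)(A x B) = 5 * 3 = 15.

15


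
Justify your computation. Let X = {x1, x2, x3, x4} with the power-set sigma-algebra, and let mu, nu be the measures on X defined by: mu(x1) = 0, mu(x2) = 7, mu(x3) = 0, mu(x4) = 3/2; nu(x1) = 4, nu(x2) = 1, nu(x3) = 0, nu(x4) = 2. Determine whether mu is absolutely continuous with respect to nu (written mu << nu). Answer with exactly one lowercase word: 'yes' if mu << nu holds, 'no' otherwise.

mu << nu means: every nu-null measurable set is also mu-null; equivalently, for every atom x, if nu({x}) = 0 then mu({x}) = 0.
Checking each atom:
  x1: nu = 4 > 0 -> no constraint.
  x2: nu = 1 > 0 -> no constraint.
  x3: nu = 0, mu = 0 -> consistent with mu << nu.
  x4: nu = 2 > 0 -> no constraint.
No atom violates the condition. Therefore mu << nu.

yes


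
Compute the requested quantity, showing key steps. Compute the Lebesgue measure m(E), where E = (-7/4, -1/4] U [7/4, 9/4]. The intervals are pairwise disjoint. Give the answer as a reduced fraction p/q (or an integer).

For pairwise disjoint intervals, m(union_i I_i) = sum_i m(I_i),
and m is invariant under swapping open/closed endpoints (single points have measure 0).
So m(E) = sum_i (b_i - a_i).
  I_1 has length -1/4 - (-7/4) = 3/2.
  I_2 has length 9/4 - 7/4 = 1/2.
Summing:
  m(E) = 3/2 + 1/2 = 2.

2


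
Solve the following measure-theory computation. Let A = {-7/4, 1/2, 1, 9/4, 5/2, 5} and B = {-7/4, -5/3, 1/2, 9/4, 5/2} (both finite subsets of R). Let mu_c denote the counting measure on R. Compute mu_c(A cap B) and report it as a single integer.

Counting measure on a finite set equals cardinality. mu_c(A cap B) = |A cap B| (elements appearing in both).
Enumerating the elements of A that also lie in B gives 4 element(s).
So mu_c(A cap B) = 4.

4


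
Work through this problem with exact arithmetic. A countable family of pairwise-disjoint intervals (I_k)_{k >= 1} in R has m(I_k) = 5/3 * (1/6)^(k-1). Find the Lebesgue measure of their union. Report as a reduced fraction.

By countable additivity of the Lebesgue measure on pairwise disjoint measurable sets,
  m(union_{k >= 1} I_k) = sum_{k >= 1} m(I_k) = sum_{k >= 1} a * r^(k-1),
  with a = 5/3 and r = 1/6.
Since 0 < r = 1/6 < 1, the geometric series converges:
  sum_{k >= 1} a * r^(k-1) = a / (1 - r).
  = 5/3 / (1 - 1/6)
  = 5/3 / (5/6)
  = 2.

2


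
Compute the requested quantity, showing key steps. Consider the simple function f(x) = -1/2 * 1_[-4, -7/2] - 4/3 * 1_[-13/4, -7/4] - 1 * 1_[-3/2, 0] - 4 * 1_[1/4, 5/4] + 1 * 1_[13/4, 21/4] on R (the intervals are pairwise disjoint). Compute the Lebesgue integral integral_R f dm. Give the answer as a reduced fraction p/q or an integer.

For a simple function f = sum_i c_i * 1_{A_i} with disjoint A_i,
  integral f dm = sum_i c_i * m(A_i).
Lengths of the A_i:
  m(A_1) = -7/2 - (-4) = 1/2.
  m(A_2) = -7/4 - (-13/4) = 3/2.
  m(A_3) = 0 - (-3/2) = 3/2.
  m(A_4) = 5/4 - 1/4 = 1.
  m(A_5) = 21/4 - 13/4 = 2.
Contributions c_i * m(A_i):
  (-1/2) * (1/2) = -1/4.
  (-4/3) * (3/2) = -2.
  (-1) * (3/2) = -3/2.
  (-4) * (1) = -4.
  (1) * (2) = 2.
Total: -1/4 - 2 - 3/2 - 4 + 2 = -23/4.

-23/4


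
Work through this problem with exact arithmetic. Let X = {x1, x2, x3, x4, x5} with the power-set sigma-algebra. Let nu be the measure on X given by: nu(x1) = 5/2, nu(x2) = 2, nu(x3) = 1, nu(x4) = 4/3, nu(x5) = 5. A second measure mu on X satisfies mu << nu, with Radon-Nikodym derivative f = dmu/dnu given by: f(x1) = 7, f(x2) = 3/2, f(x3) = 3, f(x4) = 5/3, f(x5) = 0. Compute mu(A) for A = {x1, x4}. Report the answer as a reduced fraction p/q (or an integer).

By the defining property of the Radon-Nikodym derivative, for every measurable set A,
  mu(A) = integral_A f dnu.
Since nu is a discrete measure concentrated on the atoms of X, the integral over A reduces to the sum
  mu(A) = sum_{x in A} f(x) * nu({x}).
Computing each term:
  x1: f(x1) * nu(x1) = 7 * 5/2 = 35/2.
  x4: f(x4) * nu(x4) = 5/3 * 4/3 = 20/9.
Summing: mu(A) = 35/2 + 20/9 = 355/18.

355/18


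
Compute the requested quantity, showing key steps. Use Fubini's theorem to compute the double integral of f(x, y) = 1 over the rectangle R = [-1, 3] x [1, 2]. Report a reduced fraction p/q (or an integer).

f(x, y) is a tensor product of a function of x and a function of y, and both factors are bounded continuous (hence Lebesgue integrable) on the rectangle, so Fubini's theorem applies:
  integral_R f d(m x m) = (integral_a1^b1 1 dx) * (integral_a2^b2 1 dy).
Inner integral in x: integral_{-1}^{3} 1 dx = (3^1 - (-1)^1)/1
  = 4.
Inner integral in y: integral_{1}^{2} 1 dy = (2^1 - 1^1)/1
  = 1.
Product: (4) * (1) = 4.

4


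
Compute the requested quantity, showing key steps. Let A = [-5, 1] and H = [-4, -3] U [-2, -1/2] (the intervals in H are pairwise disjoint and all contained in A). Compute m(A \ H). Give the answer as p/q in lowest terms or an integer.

The ambient interval has length m(A) = 1 - (-5) = 6.
Since the holes are disjoint and sit inside A, by finite additivity
  m(H) = sum_i (b_i - a_i), and m(A \ H) = m(A) - m(H).
Computing the hole measures:
  m(H_1) = -3 - (-4) = 1.
  m(H_2) = -1/2 - (-2) = 3/2.
Summed: m(H) = 1 + 3/2 = 5/2.
So m(A \ H) = 6 - 5/2 = 7/2.

7/2


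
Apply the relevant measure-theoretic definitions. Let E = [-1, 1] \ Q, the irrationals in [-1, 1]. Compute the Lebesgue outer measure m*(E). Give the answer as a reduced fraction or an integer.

The interval I = [-1, 1] has m(I) = 1 - (-1) = 2 (endpoints are measure-zero, so open/closed/half-open agree). Write I = (I cap Q) u (I \ Q). The rationals in I are countable, so m*(I cap Q) = 0 (cover each rational by intervals whose total length is arbitrarily small). By countable subadditivity m*(I) <= m*(I cap Q) + m*(I \ Q), hence m*(I \ Q) >= m(I) = 2. The reverse inequality m*(I \ Q) <= m*(I) = 2 is trivial since (I \ Q) is a subset of I. Therefore m*(I \ Q) = 2.

2


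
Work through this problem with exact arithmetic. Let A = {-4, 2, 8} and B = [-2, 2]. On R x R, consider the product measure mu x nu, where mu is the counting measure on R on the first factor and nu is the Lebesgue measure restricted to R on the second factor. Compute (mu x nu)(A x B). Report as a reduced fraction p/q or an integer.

For a measurable rectangle A x B, the product measure satisfies
  (mu x nu)(A x B) = mu(A) * nu(B).
  mu(A) = 3.
  nu(B) = 4.
  (mu x nu)(A x B) = 3 * 4 = 12.

12


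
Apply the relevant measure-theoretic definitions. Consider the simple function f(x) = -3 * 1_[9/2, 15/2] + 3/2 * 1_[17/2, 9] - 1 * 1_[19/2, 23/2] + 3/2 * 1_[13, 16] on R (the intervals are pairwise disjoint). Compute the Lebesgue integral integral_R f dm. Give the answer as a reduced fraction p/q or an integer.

For a simple function f = sum_i c_i * 1_{A_i} with disjoint A_i,
  integral f dm = sum_i c_i * m(A_i).
Lengths of the A_i:
  m(A_1) = 15/2 - 9/2 = 3.
  m(A_2) = 9 - 17/2 = 1/2.
  m(A_3) = 23/2 - 19/2 = 2.
  m(A_4) = 16 - 13 = 3.
Contributions c_i * m(A_i):
  (-3) * (3) = -9.
  (3/2) * (1/2) = 3/4.
  (-1) * (2) = -2.
  (3/2) * (3) = 9/2.
Total: -9 + 3/4 - 2 + 9/2 = -23/4.

-23/4


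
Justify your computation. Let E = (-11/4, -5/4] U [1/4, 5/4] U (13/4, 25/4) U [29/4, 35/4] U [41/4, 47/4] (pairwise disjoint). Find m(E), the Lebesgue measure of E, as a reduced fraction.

For pairwise disjoint intervals, m(union_i I_i) = sum_i m(I_i),
and m is invariant under swapping open/closed endpoints (single points have measure 0).
So m(E) = sum_i (b_i - a_i).
  I_1 has length -5/4 - (-11/4) = 3/2.
  I_2 has length 5/4 - 1/4 = 1.
  I_3 has length 25/4 - 13/4 = 3.
  I_4 has length 35/4 - 29/4 = 3/2.
  I_5 has length 47/4 - 41/4 = 3/2.
Summing:
  m(E) = 3/2 + 1 + 3 + 3/2 + 3/2 = 17/2.

17/2


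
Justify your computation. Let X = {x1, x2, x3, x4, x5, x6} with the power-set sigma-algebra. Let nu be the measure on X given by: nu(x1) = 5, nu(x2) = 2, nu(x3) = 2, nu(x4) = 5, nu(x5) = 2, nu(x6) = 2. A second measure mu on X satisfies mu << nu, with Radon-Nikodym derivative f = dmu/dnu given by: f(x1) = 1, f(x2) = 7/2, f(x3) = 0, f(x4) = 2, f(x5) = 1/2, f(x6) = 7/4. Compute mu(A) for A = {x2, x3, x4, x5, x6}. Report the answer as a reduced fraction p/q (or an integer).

By the defining property of the Radon-Nikodym derivative, for every measurable set A,
  mu(A) = integral_A f dnu.
Since nu is a discrete measure concentrated on the atoms of X, the integral over A reduces to the sum
  mu(A) = sum_{x in A} f(x) * nu({x}).
Computing each term:
  x2: f(x2) * nu(x2) = 7/2 * 2 = 7.
  x3: f(x3) * nu(x3) = 0 * 2 = 0.
  x4: f(x4) * nu(x4) = 2 * 5 = 10.
  x5: f(x5) * nu(x5) = 1/2 * 2 = 1.
  x6: f(x6) * nu(x6) = 7/4 * 2 = 7/2.
Summing: mu(A) = 7 + 0 + 10 + 1 + 7/2 = 43/2.

43/2


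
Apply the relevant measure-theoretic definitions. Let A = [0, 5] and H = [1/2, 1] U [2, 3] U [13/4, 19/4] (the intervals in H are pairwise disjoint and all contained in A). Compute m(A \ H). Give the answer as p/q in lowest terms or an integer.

The ambient interval has length m(A) = 5 - 0 = 5.
Since the holes are disjoint and sit inside A, by finite additivity
  m(H) = sum_i (b_i - a_i), and m(A \ H) = m(A) - m(H).
Computing the hole measures:
  m(H_1) = 1 - 1/2 = 1/2.
  m(H_2) = 3 - 2 = 1.
  m(H_3) = 19/4 - 13/4 = 3/2.
Summed: m(H) = 1/2 + 1 + 3/2 = 3.
So m(A \ H) = 5 - 3 = 2.

2


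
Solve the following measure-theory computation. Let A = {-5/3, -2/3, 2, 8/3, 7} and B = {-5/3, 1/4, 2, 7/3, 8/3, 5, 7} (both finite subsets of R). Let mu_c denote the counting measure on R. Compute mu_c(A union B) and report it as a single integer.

Counting measure on a finite set equals cardinality. By inclusion-exclusion, |A union B| = |A| + |B| - |A cap B|.
|A| = 5, |B| = 7, |A cap B| = 4.
So mu_c(A union B) = 5 + 7 - 4 = 8.

8


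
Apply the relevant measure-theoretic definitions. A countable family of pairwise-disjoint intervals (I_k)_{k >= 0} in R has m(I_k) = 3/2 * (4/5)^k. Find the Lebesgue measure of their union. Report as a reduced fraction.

By countable additivity of the Lebesgue measure on pairwise disjoint measurable sets,
  m(union_{k >= 0} I_k) = sum_{k >= 0} m(I_k) = sum_{k >= 0} a * r^k,
  with a = 3/2 and r = 4/5.
Since 0 < r = 4/5 < 1, the geometric series converges:
  sum_{k >= 0} a * r^k = a / (1 - r).
  = 3/2 / (1 - 4/5)
  = 3/2 / (1/5)
  = 15/2.

15/2


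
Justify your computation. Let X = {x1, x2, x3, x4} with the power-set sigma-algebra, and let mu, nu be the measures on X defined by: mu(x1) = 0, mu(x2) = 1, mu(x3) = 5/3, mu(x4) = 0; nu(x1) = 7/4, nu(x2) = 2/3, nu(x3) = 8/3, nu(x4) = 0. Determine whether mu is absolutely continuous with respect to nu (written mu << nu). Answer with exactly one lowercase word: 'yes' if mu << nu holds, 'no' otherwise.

mu << nu means: every nu-null measurable set is also mu-null; equivalently, for every atom x, if nu({x}) = 0 then mu({x}) = 0.
Checking each atom:
  x1: nu = 7/4 > 0 -> no constraint.
  x2: nu = 2/3 > 0 -> no constraint.
  x3: nu = 8/3 > 0 -> no constraint.
  x4: nu = 0, mu = 0 -> consistent with mu << nu.
No atom violates the condition. Therefore mu << nu.

yes


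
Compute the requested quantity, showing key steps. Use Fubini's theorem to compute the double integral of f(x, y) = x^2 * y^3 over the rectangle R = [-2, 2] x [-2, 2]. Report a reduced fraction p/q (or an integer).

f(x, y) is a tensor product of a function of x and a function of y, and both factors are bounded continuous (hence Lebesgue integrable) on the rectangle, so Fubini's theorem applies:
  integral_R f d(m x m) = (integral_a1^b1 x^2 dx) * (integral_a2^b2 y^3 dy).
Inner integral in x: integral_{-2}^{2} x^2 dx = (2^3 - (-2)^3)/3
  = 16/3.
Inner integral in y: integral_{-2}^{2} y^3 dy = (2^4 - (-2)^4)/4
  = 0.
Product: (16/3) * (0) = 0.

0


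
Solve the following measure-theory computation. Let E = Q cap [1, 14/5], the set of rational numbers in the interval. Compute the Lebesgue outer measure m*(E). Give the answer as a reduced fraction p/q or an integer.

E = Q cap [1, 14/5] is a subset of Q, which is countable. Enumerate Q = {q_1, q_2, ...}; for any eps > 0, cover q_k by the open interval (q_k - eps/2^(k+1), q_k + eps/2^(k+1)), of length eps/2^k. The total cover length is sum_{k>=1} eps/2^k = eps. Hence m*(E) <= m*(Q) <= eps for every eps > 0, and since outer measure is non-negative, m*(E) = 0.

0


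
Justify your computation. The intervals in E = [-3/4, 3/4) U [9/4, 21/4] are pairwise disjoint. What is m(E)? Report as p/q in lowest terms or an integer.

For pairwise disjoint intervals, m(union_i I_i) = sum_i m(I_i),
and m is invariant under swapping open/closed endpoints (single points have measure 0).
So m(E) = sum_i (b_i - a_i).
  I_1 has length 3/4 - (-3/4) = 3/2.
  I_2 has length 21/4 - 9/4 = 3.
Summing:
  m(E) = 3/2 + 3 = 9/2.

9/2


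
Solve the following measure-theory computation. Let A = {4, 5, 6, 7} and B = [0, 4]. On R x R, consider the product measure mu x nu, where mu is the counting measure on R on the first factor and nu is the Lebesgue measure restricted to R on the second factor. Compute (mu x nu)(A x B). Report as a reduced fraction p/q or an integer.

For a measurable rectangle A x B, the product measure satisfies
  (mu x nu)(A x B) = mu(A) * nu(B).
  mu(A) = 4.
  nu(B) = 4.
  (mu x nu)(A x B) = 4 * 4 = 16.

16


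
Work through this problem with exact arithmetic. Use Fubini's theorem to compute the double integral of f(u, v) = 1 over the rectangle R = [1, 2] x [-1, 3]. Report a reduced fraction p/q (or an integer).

f(u, v) is a tensor product of a function of u and a function of v, and both factors are bounded continuous (hence Lebesgue integrable) on the rectangle, so Fubini's theorem applies:
  integral_R f d(m x m) = (integral_a1^b1 1 du) * (integral_a2^b2 1 dv).
Inner integral in u: integral_{1}^{2} 1 du = (2^1 - 1^1)/1
  = 1.
Inner integral in v: integral_{-1}^{3} 1 dv = (3^1 - (-1)^1)/1
  = 4.
Product: (1) * (4) = 4.

4


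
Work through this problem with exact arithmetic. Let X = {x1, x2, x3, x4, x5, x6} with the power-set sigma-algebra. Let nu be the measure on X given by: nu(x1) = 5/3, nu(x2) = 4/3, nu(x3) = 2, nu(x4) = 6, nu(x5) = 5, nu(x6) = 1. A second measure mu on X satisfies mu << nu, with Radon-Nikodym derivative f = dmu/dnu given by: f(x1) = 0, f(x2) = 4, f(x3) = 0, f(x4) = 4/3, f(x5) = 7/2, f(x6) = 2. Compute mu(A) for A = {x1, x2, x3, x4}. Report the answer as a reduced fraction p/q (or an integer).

By the defining property of the Radon-Nikodym derivative, for every measurable set A,
  mu(A) = integral_A f dnu.
Since nu is a discrete measure concentrated on the atoms of X, the integral over A reduces to the sum
  mu(A) = sum_{x in A} f(x) * nu({x}).
Computing each term:
  x1: f(x1) * nu(x1) = 0 * 5/3 = 0.
  x2: f(x2) * nu(x2) = 4 * 4/3 = 16/3.
  x3: f(x3) * nu(x3) = 0 * 2 = 0.
  x4: f(x4) * nu(x4) = 4/3 * 6 = 8.
Summing: mu(A) = 0 + 16/3 + 0 + 8 = 40/3.

40/3


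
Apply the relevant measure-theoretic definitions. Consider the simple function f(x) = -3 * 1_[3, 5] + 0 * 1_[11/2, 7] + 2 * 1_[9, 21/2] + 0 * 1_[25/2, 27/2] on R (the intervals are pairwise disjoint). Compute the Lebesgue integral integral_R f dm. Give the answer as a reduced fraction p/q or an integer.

For a simple function f = sum_i c_i * 1_{A_i} with disjoint A_i,
  integral f dm = sum_i c_i * m(A_i).
Lengths of the A_i:
  m(A_1) = 5 - 3 = 2.
  m(A_2) = 7 - 11/2 = 3/2.
  m(A_3) = 21/2 - 9 = 3/2.
  m(A_4) = 27/2 - 25/2 = 1.
Contributions c_i * m(A_i):
  (-3) * (2) = -6.
  (0) * (3/2) = 0.
  (2) * (3/2) = 3.
  (0) * (1) = 0.
Total: -6 + 0 + 3 + 0 = -3.

-3


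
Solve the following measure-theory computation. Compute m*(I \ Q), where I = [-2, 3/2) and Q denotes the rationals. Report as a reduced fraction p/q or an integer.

The interval I = [-2, 3/2) has m(I) = 3/2 - (-2) = 7/2 (endpoints are measure-zero, so open/closed/half-open agree). Write I = (I cap Q) u (I \ Q). The rationals in I are countable, so m*(I cap Q) = 0 (cover each rational by intervals whose total length is arbitrarily small). By countable subadditivity m*(I) <= m*(I cap Q) + m*(I \ Q), hence m*(I \ Q) >= m(I) = 7/2. The reverse inequality m*(I \ Q) <= m*(I) = 7/2 is trivial since (I \ Q) is a subset of I. Therefore m*(I \ Q) = 7/2.

7/2


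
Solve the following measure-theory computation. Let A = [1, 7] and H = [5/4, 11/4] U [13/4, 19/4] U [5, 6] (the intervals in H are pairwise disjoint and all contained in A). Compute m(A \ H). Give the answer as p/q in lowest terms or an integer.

The ambient interval has length m(A) = 7 - 1 = 6.
Since the holes are disjoint and sit inside A, by finite additivity
  m(H) = sum_i (b_i - a_i), and m(A \ H) = m(A) - m(H).
Computing the hole measures:
  m(H_1) = 11/4 - 5/4 = 3/2.
  m(H_2) = 19/4 - 13/4 = 3/2.
  m(H_3) = 6 - 5 = 1.
Summed: m(H) = 3/2 + 3/2 + 1 = 4.
So m(A \ H) = 6 - 4 = 2.

2


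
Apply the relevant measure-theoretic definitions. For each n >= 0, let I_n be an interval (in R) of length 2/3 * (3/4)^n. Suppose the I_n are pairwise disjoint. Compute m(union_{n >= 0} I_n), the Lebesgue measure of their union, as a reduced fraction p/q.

By countable additivity of the Lebesgue measure on pairwise disjoint measurable sets,
  m(union_{n >= 0} I_n) = sum_{n >= 0} m(I_n) = sum_{n >= 0} a * r^n,
  with a = 2/3 and r = 3/4.
Since 0 < r = 3/4 < 1, the geometric series converges:
  sum_{n >= 0} a * r^n = a / (1 - r).
  = 2/3 / (1 - 3/4)
  = 2/3 / (1/4)
  = 8/3.

8/3


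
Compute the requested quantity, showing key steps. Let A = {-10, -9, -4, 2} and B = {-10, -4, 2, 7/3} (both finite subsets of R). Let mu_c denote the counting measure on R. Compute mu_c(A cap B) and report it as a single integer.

Counting measure on a finite set equals cardinality. mu_c(A cap B) = |A cap B| (elements appearing in both).
Enumerating the elements of A that also lie in B gives 3 element(s).
So mu_c(A cap B) = 3.

3


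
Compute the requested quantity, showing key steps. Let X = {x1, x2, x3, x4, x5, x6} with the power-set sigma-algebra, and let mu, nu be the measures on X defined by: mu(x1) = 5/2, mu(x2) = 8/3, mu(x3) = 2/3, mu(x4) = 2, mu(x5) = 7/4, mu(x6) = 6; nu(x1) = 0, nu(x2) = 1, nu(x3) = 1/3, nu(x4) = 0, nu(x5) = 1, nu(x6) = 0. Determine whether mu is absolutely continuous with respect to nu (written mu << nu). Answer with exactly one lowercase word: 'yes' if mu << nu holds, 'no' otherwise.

mu << nu means: every nu-null measurable set is also mu-null; equivalently, for every atom x, if nu({x}) = 0 then mu({x}) = 0.
Checking each atom:
  x1: nu = 0, mu = 5/2 > 0 -> violates mu << nu.
  x2: nu = 1 > 0 -> no constraint.
  x3: nu = 1/3 > 0 -> no constraint.
  x4: nu = 0, mu = 2 > 0 -> violates mu << nu.
  x5: nu = 1 > 0 -> no constraint.
  x6: nu = 0, mu = 6 > 0 -> violates mu << nu.
The atom(s) x1, x4, x6 violate the condition (nu = 0 but mu > 0). Therefore mu is NOT absolutely continuous w.r.t. nu.

no


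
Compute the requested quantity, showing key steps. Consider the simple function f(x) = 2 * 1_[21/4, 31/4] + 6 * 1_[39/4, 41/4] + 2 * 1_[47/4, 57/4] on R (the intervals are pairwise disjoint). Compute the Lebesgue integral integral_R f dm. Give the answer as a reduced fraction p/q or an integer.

For a simple function f = sum_i c_i * 1_{A_i} with disjoint A_i,
  integral f dm = sum_i c_i * m(A_i).
Lengths of the A_i:
  m(A_1) = 31/4 - 21/4 = 5/2.
  m(A_2) = 41/4 - 39/4 = 1/2.
  m(A_3) = 57/4 - 47/4 = 5/2.
Contributions c_i * m(A_i):
  (2) * (5/2) = 5.
  (6) * (1/2) = 3.
  (2) * (5/2) = 5.
Total: 5 + 3 + 5 = 13.

13


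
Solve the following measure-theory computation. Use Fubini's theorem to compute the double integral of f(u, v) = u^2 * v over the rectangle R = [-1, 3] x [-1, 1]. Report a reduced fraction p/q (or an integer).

f(u, v) is a tensor product of a function of u and a function of v, and both factors are bounded continuous (hence Lebesgue integrable) on the rectangle, so Fubini's theorem applies:
  integral_R f d(m x m) = (integral_a1^b1 u^2 du) * (integral_a2^b2 v dv).
Inner integral in u: integral_{-1}^{3} u^2 du = (3^3 - (-1)^3)/3
  = 28/3.
Inner integral in v: integral_{-1}^{1} v dv = (1^2 - (-1)^2)/2
  = 0.
Product: (28/3) * (0) = 0.

0


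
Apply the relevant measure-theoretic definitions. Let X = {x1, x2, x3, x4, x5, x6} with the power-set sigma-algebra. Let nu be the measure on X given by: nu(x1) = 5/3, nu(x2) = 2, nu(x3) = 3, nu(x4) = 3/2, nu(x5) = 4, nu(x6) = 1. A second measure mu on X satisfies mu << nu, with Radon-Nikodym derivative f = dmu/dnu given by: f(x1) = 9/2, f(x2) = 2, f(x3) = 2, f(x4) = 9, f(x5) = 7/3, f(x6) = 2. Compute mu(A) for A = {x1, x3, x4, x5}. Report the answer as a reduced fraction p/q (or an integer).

By the defining property of the Radon-Nikodym derivative, for every measurable set A,
  mu(A) = integral_A f dnu.
Since nu is a discrete measure concentrated on the atoms of X, the integral over A reduces to the sum
  mu(A) = sum_{x in A} f(x) * nu({x}).
Computing each term:
  x1: f(x1) * nu(x1) = 9/2 * 5/3 = 15/2.
  x3: f(x3) * nu(x3) = 2 * 3 = 6.
  x4: f(x4) * nu(x4) = 9 * 3/2 = 27/2.
  x5: f(x5) * nu(x5) = 7/3 * 4 = 28/3.
Summing: mu(A) = 15/2 + 6 + 27/2 + 28/3 = 109/3.

109/3


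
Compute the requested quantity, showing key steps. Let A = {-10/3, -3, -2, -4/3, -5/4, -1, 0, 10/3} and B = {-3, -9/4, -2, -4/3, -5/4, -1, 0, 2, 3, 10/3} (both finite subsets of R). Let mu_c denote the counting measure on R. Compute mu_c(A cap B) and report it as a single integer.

Counting measure on a finite set equals cardinality. mu_c(A cap B) = |A cap B| (elements appearing in both).
Enumerating the elements of A that also lie in B gives 7 element(s).
So mu_c(A cap B) = 7.

7


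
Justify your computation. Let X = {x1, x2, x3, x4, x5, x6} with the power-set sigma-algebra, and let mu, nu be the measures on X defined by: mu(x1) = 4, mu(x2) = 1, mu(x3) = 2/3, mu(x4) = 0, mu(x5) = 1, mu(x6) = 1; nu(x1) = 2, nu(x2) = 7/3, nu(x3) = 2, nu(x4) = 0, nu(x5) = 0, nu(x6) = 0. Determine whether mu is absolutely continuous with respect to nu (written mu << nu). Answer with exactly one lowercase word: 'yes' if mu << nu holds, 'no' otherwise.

mu << nu means: every nu-null measurable set is also mu-null; equivalently, for every atom x, if nu({x}) = 0 then mu({x}) = 0.
Checking each atom:
  x1: nu = 2 > 0 -> no constraint.
  x2: nu = 7/3 > 0 -> no constraint.
  x3: nu = 2 > 0 -> no constraint.
  x4: nu = 0, mu = 0 -> consistent with mu << nu.
  x5: nu = 0, mu = 1 > 0 -> violates mu << nu.
  x6: nu = 0, mu = 1 > 0 -> violates mu << nu.
The atom(s) x5, x6 violate the condition (nu = 0 but mu > 0). Therefore mu is NOT absolutely continuous w.r.t. nu.

no


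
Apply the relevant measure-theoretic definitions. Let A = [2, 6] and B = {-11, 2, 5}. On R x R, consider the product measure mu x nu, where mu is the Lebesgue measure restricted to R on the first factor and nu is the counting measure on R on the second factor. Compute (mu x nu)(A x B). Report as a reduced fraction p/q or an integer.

For a measurable rectangle A x B, the product measure satisfies
  (mu x nu)(A x B) = mu(A) * nu(B).
  mu(A) = 4.
  nu(B) = 3.
  (mu x nu)(A x B) = 4 * 3 = 12.

12


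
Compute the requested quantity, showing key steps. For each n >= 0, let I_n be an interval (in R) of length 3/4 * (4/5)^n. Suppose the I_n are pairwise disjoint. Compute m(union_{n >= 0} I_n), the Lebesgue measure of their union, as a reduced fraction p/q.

By countable additivity of the Lebesgue measure on pairwise disjoint measurable sets,
  m(union_{n >= 0} I_n) = sum_{n >= 0} m(I_n) = sum_{n >= 0} a * r^n,
  with a = 3/4 and r = 4/5.
Since 0 < r = 4/5 < 1, the geometric series converges:
  sum_{n >= 0} a * r^n = a / (1 - r).
  = 3/4 / (1 - 4/5)
  = 3/4 / (1/5)
  = 15/4.

15/4
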